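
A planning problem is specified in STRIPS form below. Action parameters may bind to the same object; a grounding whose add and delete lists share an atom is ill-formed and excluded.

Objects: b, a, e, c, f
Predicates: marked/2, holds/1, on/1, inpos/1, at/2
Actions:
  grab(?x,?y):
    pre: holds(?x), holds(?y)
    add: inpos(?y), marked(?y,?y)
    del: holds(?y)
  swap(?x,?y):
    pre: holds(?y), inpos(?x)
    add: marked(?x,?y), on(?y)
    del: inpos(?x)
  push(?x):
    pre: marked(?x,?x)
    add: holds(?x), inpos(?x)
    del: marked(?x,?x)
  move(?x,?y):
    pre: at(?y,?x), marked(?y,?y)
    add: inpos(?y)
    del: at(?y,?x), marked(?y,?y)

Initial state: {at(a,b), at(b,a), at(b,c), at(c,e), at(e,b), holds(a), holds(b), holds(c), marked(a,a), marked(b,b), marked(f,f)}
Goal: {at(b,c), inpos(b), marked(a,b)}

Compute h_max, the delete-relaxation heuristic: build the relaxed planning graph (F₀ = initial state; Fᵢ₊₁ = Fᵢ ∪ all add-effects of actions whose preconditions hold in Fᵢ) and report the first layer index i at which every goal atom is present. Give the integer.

2

F0 = init (11 atoms)
F1 = F0 ∪ {holds(f), inpos(a), inpos(b), inpos(c), inpos(f), marked(c,c)}  (17 atoms)
F2 = F1 ∪ {marked(a,b), marked(a,c), marked(a,f), marked(b,a), marked(b,c), marked(b,f), marked(c,a), marked(c,b), marked(c,f), marked(f,a), marked(f,b), marked(f,c), on(a), on(b), on(c), on(f)}  (33 atoms)
goal ⊆ F2  ⇒  h_max = 2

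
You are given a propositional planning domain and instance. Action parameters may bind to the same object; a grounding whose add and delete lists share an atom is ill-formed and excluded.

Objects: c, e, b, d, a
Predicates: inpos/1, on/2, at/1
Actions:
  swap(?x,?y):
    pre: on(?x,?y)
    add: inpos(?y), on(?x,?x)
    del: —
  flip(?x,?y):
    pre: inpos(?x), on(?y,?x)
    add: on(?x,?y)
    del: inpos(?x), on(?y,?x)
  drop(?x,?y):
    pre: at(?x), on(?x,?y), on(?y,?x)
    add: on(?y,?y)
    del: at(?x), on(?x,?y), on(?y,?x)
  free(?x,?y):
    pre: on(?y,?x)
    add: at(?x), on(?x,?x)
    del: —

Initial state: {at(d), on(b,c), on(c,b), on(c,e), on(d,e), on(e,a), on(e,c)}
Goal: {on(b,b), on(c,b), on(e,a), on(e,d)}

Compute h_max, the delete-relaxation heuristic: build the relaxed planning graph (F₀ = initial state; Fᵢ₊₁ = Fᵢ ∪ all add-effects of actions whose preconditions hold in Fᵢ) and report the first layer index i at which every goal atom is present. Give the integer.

2

F0 = init (7 atoms)
F1 = F0 ∪ {at(a), at(b), at(c), at(e), inpos(a), inpos(b), inpos(c), inpos(e), on(a,a), on(b,b), on(c,c), on(d,d), on(e,e)}  (20 atoms)
F2 = F1 ∪ {inpos(d), on(a,e), on(e,d)}  (23 atoms)
goal ⊆ F2  ⇒  h_max = 2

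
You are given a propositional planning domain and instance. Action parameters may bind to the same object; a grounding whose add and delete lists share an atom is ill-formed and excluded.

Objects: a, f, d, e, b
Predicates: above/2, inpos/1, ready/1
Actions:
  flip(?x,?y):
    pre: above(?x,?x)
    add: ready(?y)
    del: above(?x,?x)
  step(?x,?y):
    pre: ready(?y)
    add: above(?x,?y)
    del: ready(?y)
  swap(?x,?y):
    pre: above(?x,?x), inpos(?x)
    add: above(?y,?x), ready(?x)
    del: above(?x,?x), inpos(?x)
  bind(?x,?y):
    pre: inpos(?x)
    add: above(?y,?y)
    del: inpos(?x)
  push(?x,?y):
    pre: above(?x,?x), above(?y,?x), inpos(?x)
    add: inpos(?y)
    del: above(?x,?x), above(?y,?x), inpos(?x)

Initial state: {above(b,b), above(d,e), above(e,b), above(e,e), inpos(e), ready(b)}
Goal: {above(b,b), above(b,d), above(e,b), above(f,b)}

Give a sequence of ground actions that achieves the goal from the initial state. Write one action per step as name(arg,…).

flip(e,d); step(f,b); step(b,d)

1. flip(e,d)  →  {above(b,b), above(d,e), above(e,b), inpos(e), ready(b), ready(d)}
2. step(f,b)  →  {above(b,b), above(d,e), above(e,b), above(f,b), inpos(e), ready(d)}
3. step(b,d)  →  {above(b,b), above(b,d), above(d,e), above(e,b), above(f,b), inpos(e)}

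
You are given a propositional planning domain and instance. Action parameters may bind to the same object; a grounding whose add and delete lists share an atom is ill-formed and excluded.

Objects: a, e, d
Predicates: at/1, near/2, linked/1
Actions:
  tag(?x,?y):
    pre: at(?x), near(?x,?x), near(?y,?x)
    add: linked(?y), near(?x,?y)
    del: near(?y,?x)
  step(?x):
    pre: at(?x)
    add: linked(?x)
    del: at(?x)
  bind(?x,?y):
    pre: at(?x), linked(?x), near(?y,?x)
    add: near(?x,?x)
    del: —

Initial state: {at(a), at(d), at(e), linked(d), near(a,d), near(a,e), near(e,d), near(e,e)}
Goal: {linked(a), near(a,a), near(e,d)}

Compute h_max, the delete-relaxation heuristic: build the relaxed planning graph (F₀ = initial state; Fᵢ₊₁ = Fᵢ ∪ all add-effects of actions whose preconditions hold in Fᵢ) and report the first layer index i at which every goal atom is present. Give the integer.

F0 = init (8 atoms)
F1 = F0 ∪ {linked(a), linked(e), near(d,d), near(e,a)}  (12 atoms)
F2 = F1 ∪ {near(a,a), near(d,a), near(d,e)}  (15 atoms)
goal ⊆ F2  ⇒  h_max = 2

2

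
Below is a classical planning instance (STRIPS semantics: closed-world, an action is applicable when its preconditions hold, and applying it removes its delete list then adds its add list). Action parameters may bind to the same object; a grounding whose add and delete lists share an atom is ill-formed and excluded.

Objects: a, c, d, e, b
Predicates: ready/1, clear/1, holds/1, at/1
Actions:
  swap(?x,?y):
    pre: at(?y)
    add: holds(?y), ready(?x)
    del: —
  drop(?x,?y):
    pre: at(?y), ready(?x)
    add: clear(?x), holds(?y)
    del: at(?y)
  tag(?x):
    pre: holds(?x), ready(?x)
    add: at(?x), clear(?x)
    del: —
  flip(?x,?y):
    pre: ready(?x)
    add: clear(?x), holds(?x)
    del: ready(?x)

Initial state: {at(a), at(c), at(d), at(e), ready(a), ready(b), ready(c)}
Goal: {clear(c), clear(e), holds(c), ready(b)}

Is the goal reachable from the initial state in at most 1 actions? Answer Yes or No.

1. swap(e,a)  →  {at(a), at(c), at(d), at(e), holds(a), ready(a), ready(b), ready(c), ready(e)}
2. drop(c,a)  →  {at(c), at(d), at(e), clear(c), holds(a), ready(a), ready(b), ready(c), ready(e)}
3. drop(e,c)  →  {at(d), at(e), clear(c), clear(e), holds(a), holds(c), ready(a), ready(b), ready(c), ready(e)}
optimal plan length = 3; 3 > 1

No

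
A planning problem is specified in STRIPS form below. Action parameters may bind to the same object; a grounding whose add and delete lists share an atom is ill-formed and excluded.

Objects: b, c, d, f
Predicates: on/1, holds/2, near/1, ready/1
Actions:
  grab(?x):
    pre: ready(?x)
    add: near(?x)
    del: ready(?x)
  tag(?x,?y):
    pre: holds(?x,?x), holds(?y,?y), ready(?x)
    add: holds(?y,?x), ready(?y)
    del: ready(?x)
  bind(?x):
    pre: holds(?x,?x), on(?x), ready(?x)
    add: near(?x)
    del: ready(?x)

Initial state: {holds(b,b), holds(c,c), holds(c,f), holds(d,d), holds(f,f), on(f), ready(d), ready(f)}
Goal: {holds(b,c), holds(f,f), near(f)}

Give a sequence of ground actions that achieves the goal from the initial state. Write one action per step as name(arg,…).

1. grab(f)  →  {holds(b,b), holds(c,c), holds(c,f), holds(d,d), holds(f,f), near(f), on(f), ready(d)}
2. tag(d,c)  →  {holds(b,b), holds(c,c), holds(c,d), holds(c,f), holds(d,d), holds(f,f), near(f), on(f), ready(c)}
3. tag(c,b)  →  {holds(b,b), holds(b,c), holds(c,c), holds(c,d), holds(c,f), holds(d,d), holds(f,f), near(f), on(f), ready(b)}

grab(f); tag(d,c); tag(c,b)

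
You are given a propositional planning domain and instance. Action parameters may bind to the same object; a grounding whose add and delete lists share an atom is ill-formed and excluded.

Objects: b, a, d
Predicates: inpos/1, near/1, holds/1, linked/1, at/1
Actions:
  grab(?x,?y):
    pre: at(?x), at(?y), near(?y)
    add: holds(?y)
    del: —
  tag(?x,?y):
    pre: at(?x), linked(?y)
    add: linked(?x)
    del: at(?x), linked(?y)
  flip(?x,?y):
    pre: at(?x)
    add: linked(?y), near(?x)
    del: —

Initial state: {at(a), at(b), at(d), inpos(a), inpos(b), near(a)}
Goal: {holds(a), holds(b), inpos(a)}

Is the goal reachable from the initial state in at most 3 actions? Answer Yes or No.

1. grab(b,a)  →  {at(a), at(b), at(d), holds(a), inpos(a), inpos(b), near(a)}
2. flip(b,b)  →  {at(a), at(b), at(d), holds(a), inpos(a), inpos(b), linked(b), near(a), near(b)}
3. grab(b,b)  →  {at(a), at(b), at(d), holds(a), holds(b), inpos(a), inpos(b), linked(b), near(a), near(b)}
optimal plan length = 3; 3 ≤ 3

Yes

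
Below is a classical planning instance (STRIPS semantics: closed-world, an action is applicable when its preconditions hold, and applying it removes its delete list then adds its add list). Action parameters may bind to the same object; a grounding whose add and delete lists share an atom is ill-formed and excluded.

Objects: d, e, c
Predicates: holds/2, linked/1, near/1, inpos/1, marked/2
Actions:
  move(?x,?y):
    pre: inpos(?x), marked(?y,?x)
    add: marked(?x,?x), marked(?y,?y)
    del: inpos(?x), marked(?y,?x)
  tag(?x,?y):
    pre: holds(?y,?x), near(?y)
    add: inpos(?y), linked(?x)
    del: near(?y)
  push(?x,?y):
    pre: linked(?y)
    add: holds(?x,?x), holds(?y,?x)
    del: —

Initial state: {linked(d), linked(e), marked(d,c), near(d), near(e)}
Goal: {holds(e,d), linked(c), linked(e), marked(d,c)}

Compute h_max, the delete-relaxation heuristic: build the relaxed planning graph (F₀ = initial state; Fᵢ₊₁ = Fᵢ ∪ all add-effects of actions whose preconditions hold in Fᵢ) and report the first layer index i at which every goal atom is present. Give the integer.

F0 = init (5 atoms)
F1 = F0 ∪ {holds(c,c), holds(d,c), holds(d,d), holds(d,e), holds(e,c), holds(e,d), holds(e,e)}  (12 atoms)
F2 = F1 ∪ {inpos(d), inpos(e), linked(c)}  (15 atoms)
goal ⊆ F2  ⇒  h_max = 2

2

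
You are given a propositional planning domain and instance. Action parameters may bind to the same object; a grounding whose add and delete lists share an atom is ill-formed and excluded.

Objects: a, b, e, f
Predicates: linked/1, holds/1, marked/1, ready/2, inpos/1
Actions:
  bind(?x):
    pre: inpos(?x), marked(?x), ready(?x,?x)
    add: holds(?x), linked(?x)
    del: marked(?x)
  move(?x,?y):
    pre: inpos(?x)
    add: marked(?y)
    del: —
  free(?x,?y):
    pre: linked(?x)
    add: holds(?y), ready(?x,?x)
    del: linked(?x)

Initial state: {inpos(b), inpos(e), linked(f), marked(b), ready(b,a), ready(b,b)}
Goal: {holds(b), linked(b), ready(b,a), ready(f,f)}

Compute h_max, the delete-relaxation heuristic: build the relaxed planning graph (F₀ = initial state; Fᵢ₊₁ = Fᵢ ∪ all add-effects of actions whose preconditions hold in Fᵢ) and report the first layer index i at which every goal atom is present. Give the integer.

F0 = init (6 atoms)
F1 = F0 ∪ {holds(a), holds(b), holds(e), holds(f), linked(b), marked(a), marked(e), marked(f), ready(f,f)}  (15 atoms)
goal ⊆ F1  ⇒  h_max = 1

1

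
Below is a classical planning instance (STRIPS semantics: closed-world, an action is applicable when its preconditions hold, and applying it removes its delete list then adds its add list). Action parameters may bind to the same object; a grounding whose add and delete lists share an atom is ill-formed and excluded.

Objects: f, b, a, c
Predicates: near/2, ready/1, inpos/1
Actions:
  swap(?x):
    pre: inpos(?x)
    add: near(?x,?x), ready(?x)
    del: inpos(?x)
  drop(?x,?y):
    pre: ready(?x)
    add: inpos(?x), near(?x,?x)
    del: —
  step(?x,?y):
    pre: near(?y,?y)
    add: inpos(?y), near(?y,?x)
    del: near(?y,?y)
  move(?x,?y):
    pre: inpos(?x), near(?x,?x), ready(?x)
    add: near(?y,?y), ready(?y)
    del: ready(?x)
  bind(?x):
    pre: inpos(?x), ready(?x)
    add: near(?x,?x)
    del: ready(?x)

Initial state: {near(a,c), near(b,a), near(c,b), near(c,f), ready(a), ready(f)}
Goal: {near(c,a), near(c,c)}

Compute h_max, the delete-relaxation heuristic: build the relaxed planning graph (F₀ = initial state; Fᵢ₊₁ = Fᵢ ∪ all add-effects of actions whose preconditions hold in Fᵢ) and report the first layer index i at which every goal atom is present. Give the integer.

F0 = init (6 atoms)
F1 = F0 ∪ {inpos(a), inpos(f), near(a,a), near(f,f)}  (10 atoms)
F2 = F1 ∪ {near(a,b), near(a,f), near(b,b), near(c,c), near(f,a), near(f,b), near(f,c), ready(b), ready(c)}  (19 atoms)
F3 = F2 ∪ {inpos(b), inpos(c), near(b,c), near(b,f), near(c,a)}  (24 atoms)
goal ⊆ F3  ⇒  h_max = 3

3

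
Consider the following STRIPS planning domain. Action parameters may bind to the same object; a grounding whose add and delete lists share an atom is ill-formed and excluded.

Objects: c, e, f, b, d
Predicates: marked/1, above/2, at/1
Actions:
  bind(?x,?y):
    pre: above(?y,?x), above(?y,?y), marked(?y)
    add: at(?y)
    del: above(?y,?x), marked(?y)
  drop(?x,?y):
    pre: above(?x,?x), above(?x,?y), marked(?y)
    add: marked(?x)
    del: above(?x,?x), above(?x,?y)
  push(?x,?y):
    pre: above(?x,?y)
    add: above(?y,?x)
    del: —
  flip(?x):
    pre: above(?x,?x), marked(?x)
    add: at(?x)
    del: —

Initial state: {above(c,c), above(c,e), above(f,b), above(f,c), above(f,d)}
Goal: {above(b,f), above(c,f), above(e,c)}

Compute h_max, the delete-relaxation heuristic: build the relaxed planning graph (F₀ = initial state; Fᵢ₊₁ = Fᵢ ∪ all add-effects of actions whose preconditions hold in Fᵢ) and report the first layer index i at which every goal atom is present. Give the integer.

F0 = init (5 atoms)
F1 = F0 ∪ {above(b,f), above(c,f), above(d,f), above(e,c)}  (9 atoms)
goal ⊆ F1  ⇒  h_max = 1

1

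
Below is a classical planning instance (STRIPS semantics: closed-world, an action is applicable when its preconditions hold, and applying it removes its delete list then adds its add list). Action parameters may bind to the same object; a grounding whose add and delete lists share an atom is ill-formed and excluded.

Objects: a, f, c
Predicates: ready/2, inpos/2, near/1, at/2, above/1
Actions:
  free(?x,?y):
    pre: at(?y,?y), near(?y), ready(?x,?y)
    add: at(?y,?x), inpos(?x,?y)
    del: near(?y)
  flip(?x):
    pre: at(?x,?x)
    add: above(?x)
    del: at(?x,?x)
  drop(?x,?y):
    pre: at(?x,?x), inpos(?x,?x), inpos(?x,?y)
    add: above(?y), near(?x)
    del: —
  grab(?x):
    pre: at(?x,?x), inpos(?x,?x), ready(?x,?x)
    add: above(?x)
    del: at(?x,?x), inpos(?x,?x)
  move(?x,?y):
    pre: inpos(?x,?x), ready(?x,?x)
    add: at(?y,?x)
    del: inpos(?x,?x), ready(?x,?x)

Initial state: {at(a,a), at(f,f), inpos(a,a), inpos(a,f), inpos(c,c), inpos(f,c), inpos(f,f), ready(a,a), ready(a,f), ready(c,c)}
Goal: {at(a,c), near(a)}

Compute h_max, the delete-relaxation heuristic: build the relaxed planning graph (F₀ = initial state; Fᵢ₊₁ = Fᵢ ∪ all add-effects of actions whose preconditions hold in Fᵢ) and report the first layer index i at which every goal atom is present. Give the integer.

1

F0 = init (10 atoms)
F1 = F0 ∪ {above(a), above(c), above(f), at(a,c), at(c,a), at(c,c), at(f,a), at(f,c), near(a), near(f)}  (20 atoms)
goal ⊆ F1  ⇒  h_max = 1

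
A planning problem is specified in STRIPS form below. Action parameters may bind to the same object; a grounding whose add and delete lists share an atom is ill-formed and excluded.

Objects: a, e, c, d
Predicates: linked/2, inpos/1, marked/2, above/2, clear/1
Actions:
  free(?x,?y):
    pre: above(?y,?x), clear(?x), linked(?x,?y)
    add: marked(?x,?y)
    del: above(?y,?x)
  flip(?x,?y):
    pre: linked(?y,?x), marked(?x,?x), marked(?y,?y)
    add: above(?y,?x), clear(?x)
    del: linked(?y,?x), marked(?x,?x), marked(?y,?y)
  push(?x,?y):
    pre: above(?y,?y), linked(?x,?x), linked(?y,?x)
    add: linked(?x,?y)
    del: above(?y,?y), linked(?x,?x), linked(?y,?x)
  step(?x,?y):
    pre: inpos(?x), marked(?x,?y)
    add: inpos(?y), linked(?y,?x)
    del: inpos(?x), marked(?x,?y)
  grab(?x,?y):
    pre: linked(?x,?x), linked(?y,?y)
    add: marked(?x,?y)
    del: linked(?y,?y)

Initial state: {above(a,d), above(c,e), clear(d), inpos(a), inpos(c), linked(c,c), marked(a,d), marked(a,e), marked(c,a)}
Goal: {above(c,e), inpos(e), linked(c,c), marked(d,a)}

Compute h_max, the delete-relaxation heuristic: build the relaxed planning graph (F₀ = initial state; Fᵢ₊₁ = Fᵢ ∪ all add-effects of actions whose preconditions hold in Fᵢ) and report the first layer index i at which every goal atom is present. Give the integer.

F0 = init (9 atoms)
F1 = F0 ∪ {inpos(d), inpos(e), linked(a,c), linked(d,a), linked(e,a), marked(c,c)}  (15 atoms)
F2 = F1 ∪ {above(c,c), clear(c), marked(d,a)}  (18 atoms)
goal ⊆ F2  ⇒  h_max = 2

2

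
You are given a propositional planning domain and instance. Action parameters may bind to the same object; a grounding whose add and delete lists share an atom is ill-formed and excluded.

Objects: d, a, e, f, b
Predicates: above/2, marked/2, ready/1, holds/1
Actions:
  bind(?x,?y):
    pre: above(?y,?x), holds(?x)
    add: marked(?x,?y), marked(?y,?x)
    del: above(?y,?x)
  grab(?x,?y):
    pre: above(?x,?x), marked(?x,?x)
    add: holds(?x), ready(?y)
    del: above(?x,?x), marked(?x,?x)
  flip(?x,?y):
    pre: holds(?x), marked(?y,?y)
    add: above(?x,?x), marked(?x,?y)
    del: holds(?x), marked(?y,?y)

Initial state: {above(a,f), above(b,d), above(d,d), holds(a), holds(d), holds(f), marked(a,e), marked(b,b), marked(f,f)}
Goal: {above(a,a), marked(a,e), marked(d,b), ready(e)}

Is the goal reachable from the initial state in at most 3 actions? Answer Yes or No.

No

1. bind(d,d)  →  {above(a,f), above(b,d), holds(a), holds(d), holds(f), marked(a,e), marked(b,b), marked(d,d), marked(f,f)}
2. flip(d,b)  →  {above(a,f), above(b,d), above(d,d), holds(a), holds(f), marked(a,e), marked(d,b), marked(d,d), marked(f,f)}
3. grab(d,e)  →  {above(a,f), above(b,d), holds(a), holds(d), holds(f), marked(a,e), marked(d,b), marked(f,f), ready(e)}
4. flip(a,f)  →  {above(a,a), above(a,f), above(b,d), holds(d), holds(f), marked(a,e), marked(a,f), marked(d,b), ready(e)}
optimal plan length = 4; 4 > 3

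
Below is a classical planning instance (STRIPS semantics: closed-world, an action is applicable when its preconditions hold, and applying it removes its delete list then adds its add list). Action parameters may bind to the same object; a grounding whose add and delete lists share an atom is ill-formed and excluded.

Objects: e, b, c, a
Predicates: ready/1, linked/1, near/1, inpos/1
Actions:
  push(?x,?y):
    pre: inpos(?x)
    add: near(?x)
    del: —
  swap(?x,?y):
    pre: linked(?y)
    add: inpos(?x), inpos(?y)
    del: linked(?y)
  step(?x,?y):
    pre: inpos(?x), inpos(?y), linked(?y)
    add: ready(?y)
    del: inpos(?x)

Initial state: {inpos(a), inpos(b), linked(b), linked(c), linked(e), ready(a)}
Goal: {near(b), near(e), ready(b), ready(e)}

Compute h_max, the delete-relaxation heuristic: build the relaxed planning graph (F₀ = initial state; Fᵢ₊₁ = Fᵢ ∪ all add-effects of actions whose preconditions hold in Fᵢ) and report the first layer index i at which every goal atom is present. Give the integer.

2

F0 = init (6 atoms)
F1 = F0 ∪ {inpos(c), inpos(e), near(a), near(b), ready(b)}  (11 atoms)
F2 = F1 ∪ {near(c), near(e), ready(c), ready(e)}  (15 atoms)
goal ⊆ F2  ⇒  h_max = 2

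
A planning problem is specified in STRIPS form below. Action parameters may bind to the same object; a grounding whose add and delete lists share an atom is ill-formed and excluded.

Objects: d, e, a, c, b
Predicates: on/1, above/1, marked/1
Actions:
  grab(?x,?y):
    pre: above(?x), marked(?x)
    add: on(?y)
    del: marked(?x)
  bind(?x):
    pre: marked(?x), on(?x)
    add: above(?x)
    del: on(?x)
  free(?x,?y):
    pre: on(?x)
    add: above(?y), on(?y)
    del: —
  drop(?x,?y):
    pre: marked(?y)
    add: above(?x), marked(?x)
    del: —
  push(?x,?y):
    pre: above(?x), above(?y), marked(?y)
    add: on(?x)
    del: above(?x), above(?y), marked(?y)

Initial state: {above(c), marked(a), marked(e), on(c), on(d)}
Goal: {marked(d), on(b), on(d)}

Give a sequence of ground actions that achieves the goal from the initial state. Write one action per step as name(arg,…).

free(d,b); drop(d,e)

1. free(d,b)  →  {above(b), above(c), marked(a), marked(e), on(b), on(c), on(d)}
2. drop(d,e)  →  {above(b), above(c), above(d), marked(a), marked(d), marked(e), on(b), on(c), on(d)}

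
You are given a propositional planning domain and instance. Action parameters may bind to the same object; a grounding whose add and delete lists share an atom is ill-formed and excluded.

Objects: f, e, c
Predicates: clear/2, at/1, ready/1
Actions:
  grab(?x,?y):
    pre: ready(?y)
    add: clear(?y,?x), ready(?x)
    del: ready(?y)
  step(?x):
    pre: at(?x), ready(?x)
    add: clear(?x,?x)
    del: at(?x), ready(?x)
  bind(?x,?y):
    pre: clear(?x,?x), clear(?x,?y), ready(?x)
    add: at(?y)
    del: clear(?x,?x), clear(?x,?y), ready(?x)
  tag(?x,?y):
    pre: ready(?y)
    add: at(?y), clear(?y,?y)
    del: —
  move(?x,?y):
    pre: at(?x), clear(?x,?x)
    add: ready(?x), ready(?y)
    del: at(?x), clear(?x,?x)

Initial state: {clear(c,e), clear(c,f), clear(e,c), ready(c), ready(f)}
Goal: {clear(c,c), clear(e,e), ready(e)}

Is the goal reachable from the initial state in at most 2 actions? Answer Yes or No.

No

1. grab(e,f)  →  {clear(c,e), clear(c,f), clear(e,c), clear(f,e), ready(c), ready(e)}
2. tag(f,e)  →  {at(e), clear(c,e), clear(c,f), clear(e,c), clear(e,e), clear(f,e), ready(c), ready(e)}
3. tag(f,c)  →  {at(c), at(e), clear(c,c), clear(c,e), clear(c,f), clear(e,c), clear(e,e), clear(f,e), ready(c), ready(e)}
optimal plan length = 3; 3 > 2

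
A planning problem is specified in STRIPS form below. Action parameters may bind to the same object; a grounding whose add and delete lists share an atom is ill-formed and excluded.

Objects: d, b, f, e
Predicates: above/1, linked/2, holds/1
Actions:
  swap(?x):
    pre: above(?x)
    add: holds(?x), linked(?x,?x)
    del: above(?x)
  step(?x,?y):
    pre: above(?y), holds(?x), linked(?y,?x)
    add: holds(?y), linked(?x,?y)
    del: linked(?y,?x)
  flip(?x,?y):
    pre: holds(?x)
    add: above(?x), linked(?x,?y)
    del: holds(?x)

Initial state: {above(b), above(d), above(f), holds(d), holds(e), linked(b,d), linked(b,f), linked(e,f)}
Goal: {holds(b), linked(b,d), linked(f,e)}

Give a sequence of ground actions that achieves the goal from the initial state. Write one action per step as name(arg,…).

1. swap(b)  →  {above(d), above(f), holds(b), holds(d), holds(e), linked(b,b), linked(b,d), linked(b,f), linked(e,f)}
2. swap(f)  →  {above(d), holds(b), holds(d), holds(e), holds(f), linked(b,b), linked(b,d), linked(b,f), linked(e,f), linked(f,f)}
3. flip(f,e)  →  {above(d), above(f), holds(b), holds(d), holds(e), linked(b,b), linked(b,d), linked(b,f), linked(e,f), linked(f,e), linked(f,f)}

swap(b); swap(f); flip(f,e)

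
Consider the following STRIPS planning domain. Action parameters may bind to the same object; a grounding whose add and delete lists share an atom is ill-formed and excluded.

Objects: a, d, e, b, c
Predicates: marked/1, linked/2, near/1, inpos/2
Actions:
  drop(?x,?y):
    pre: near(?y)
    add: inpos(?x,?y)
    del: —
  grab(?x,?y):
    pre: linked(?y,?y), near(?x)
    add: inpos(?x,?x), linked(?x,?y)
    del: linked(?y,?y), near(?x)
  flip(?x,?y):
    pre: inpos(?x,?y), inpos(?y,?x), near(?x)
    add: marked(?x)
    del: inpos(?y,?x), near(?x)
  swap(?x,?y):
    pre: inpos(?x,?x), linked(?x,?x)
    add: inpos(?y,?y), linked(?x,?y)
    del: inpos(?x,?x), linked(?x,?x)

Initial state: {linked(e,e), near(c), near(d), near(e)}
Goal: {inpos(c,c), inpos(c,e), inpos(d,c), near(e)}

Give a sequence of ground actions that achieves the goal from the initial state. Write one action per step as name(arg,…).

drop(d,c); drop(c,e); drop(c,c)

1. drop(d,c)  →  {inpos(d,c), linked(e,e), near(c), near(d), near(e)}
2. drop(c,e)  →  {inpos(c,e), inpos(d,c), linked(e,e), near(c), near(d), near(e)}
3. drop(c,c)  →  {inpos(c,c), inpos(c,e), inpos(d,c), linked(e,e), near(c), near(d), near(e)}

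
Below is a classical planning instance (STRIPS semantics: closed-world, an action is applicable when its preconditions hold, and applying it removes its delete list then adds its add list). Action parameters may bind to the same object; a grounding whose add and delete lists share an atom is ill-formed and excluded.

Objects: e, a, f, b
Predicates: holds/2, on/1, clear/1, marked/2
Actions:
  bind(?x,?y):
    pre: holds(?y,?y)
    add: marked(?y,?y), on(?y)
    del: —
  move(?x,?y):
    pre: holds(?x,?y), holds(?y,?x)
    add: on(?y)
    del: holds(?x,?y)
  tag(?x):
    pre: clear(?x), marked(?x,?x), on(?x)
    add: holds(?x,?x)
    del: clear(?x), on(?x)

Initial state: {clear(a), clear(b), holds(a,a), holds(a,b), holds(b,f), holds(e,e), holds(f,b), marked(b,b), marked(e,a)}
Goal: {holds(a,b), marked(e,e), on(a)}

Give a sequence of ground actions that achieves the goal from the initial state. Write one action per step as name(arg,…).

bind(e,e); bind(e,a)

1. bind(e,e)  →  {clear(a), clear(b), holds(a,a), holds(a,b), holds(b,f), holds(e,e), holds(f,b), marked(b,b), marked(e,a), marked(e,e), on(e)}
2. bind(e,a)  →  {clear(a), clear(b), holds(a,a), holds(a,b), holds(b,f), holds(e,e), holds(f,b), marked(a,a), marked(b,b), marked(e,a), marked(e,e), on(a), on(e)}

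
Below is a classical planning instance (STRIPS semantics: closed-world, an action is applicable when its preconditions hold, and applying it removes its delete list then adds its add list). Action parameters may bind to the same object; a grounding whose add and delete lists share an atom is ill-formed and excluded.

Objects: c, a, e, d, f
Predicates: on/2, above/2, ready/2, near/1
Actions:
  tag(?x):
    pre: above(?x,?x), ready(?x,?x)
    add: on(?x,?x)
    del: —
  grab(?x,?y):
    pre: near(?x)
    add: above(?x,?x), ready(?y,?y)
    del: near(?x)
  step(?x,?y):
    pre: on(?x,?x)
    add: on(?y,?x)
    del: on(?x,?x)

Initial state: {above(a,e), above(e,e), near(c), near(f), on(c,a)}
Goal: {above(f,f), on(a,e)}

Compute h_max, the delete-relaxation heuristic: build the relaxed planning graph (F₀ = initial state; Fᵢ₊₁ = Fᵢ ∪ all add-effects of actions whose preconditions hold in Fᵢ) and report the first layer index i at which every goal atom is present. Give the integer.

F0 = init (5 atoms)
F1 = F0 ∪ {above(c,c), above(f,f), ready(a,a), ready(c,c), ready(d,d), ready(e,e), ready(f,f)}  (12 atoms)
F2 = F1 ∪ {on(c,c), on(e,e), on(f,f)}  (15 atoms)
F3 = F2 ∪ {on(a,c), on(a,e), on(a,f), on(c,e), on(c,f), on(d,c), on(d,e), on(d,f), on(e,c), on(e,f), on(f,c), on(f,e)}  (27 atoms)
goal ⊆ F3  ⇒  h_max = 3

3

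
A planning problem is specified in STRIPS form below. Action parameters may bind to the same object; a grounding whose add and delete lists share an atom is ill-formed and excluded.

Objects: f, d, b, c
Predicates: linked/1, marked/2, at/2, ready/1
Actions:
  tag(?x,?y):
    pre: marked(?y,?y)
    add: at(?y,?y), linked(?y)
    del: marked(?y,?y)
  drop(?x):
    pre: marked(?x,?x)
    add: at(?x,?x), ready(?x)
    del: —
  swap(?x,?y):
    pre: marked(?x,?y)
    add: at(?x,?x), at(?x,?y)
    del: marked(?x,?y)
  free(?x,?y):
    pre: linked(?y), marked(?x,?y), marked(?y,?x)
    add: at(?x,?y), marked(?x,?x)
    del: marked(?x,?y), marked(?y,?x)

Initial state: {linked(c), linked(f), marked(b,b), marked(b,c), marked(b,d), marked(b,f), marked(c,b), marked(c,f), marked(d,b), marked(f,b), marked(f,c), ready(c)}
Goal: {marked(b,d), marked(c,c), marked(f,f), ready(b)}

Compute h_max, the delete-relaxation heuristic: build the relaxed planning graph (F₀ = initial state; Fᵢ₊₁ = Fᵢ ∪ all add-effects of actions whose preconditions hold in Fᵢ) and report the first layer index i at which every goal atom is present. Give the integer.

F0 = init (12 atoms)
F1 = F0 ∪ {at(b,b), at(b,c), at(b,d), at(b,f), at(c,b), at(c,c), at(c,f), at(d,b), at(d,d), at(f,b), at(f,c), at(f,f), linked(b), marked(c,c), marked(f,f), ready(b)}  (28 atoms)
goal ⊆ F1  ⇒  h_max = 1

1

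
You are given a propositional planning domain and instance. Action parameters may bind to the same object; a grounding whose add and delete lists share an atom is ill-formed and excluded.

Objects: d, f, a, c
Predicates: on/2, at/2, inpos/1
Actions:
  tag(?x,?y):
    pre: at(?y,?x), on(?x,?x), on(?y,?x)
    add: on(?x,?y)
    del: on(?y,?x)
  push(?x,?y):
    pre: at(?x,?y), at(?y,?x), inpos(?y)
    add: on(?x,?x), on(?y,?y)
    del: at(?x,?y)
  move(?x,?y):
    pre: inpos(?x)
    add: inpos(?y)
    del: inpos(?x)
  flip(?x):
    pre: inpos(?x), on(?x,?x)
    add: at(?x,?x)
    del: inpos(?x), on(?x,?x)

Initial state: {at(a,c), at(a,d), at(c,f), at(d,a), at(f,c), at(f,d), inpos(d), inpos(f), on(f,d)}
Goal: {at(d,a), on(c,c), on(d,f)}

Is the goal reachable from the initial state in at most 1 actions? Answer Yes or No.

No

1. push(a,d)  →  {at(a,c), at(c,f), at(d,a), at(f,c), at(f,d), inpos(d), inpos(f), on(a,a), on(d,d), on(f,d)}
2. tag(d,f)  →  {at(a,c), at(c,f), at(d,a), at(f,c), at(f,d), inpos(d), inpos(f), on(a,a), on(d,d), on(d,f)}
3. push(c,f)  →  {at(a,c), at(d,a), at(f,c), at(f,d), inpos(d), inpos(f), on(a,a), on(c,c), on(d,d), on(d,f), on(f,f)}
optimal plan length = 3; 3 > 1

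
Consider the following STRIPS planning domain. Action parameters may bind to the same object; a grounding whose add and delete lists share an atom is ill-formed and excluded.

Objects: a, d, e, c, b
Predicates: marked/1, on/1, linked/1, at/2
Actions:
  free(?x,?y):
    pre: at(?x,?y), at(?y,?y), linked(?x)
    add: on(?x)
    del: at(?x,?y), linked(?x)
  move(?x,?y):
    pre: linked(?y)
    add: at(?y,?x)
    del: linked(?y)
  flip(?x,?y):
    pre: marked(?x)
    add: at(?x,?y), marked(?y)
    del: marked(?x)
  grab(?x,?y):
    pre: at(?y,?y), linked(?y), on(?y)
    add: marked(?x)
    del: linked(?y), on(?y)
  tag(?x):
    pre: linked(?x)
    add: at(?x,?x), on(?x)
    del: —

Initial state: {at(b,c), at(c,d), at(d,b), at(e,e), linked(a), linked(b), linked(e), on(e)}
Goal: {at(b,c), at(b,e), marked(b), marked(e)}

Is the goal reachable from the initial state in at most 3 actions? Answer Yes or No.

No

1. move(e,b)  →  {at(b,c), at(b,e), at(c,d), at(d,b), at(e,e), linked(a), linked(e), on(e)}
2. grab(e,e)  →  {at(b,c), at(b,e), at(c,d), at(d,b), at(e,e), linked(a), marked(e)}
3. tag(a)  →  {at(a,a), at(b,c), at(b,e), at(c,d), at(d,b), at(e,e), linked(a), marked(e), on(a)}
4. grab(b,a)  →  {at(a,a), at(b,c), at(b,e), at(c,d), at(d,b), at(e,e), marked(b), marked(e)}
optimal plan length = 4; 4 > 3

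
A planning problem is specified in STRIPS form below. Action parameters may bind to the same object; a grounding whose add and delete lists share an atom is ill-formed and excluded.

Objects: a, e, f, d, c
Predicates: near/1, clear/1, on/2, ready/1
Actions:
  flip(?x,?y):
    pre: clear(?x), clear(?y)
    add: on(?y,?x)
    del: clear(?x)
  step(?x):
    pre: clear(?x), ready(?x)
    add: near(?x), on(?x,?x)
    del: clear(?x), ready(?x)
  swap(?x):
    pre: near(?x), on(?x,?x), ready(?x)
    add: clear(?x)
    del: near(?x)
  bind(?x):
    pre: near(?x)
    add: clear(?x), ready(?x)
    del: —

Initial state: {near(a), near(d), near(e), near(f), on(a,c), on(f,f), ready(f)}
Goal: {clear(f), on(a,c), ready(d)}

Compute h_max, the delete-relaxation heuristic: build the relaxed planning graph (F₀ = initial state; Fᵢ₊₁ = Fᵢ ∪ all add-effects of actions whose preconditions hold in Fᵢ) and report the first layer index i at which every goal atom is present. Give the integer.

1

F0 = init (7 atoms)
F1 = F0 ∪ {clear(a), clear(d), clear(e), clear(f), ready(a), ready(d), ready(e)}  (14 atoms)
goal ⊆ F1  ⇒  h_max = 1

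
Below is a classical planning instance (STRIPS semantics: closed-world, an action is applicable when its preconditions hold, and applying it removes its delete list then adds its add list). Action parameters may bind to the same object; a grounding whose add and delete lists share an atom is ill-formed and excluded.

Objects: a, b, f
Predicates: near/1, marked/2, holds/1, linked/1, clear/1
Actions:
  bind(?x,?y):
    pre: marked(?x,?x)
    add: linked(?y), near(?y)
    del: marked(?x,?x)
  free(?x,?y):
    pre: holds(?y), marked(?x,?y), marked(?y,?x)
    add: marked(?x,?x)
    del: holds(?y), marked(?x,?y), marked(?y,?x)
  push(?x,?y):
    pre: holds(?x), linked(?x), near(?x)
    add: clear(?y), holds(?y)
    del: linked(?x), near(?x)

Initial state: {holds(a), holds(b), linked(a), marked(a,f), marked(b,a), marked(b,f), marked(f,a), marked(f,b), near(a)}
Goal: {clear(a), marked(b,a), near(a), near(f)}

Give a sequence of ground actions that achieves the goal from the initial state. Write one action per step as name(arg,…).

1. free(f,a)  →  {holds(b), linked(a), marked(b,a), marked(b,f), marked(f,b), marked(f,f), near(a)}
2. bind(f,b)  →  {holds(b), linked(a), linked(b), marked(b,a), marked(b,f), marked(f,b), near(a), near(b)}
3. push(b,a)  →  {clear(a), holds(a), holds(b), linked(a), marked(b,a), marked(b,f), marked(f,b), near(a)}
4. free(f,b)  →  {clear(a), holds(a), linked(a), marked(b,a), marked(f,f), near(a)}
5. bind(f,f)  →  {clear(a), holds(a), linked(a), linked(f), marked(b,a), near(a), near(f)}

free(f,a); bind(f,b); push(b,a); free(f,b); bind(f,f)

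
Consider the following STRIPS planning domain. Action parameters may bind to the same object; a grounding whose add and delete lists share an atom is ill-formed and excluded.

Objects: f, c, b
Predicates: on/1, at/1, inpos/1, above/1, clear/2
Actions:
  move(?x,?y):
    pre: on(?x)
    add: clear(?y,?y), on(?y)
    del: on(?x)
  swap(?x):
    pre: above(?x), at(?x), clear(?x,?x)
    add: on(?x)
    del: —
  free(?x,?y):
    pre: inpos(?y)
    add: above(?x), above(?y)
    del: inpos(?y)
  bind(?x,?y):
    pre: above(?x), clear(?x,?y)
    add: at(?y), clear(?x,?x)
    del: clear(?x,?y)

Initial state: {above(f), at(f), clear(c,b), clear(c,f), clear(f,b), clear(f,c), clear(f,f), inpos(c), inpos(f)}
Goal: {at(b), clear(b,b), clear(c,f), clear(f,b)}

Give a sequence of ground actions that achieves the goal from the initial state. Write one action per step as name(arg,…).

1. swap(f)  →  {above(f), at(f), clear(c,b), clear(c,f), clear(f,b), clear(f,c), clear(f,f), inpos(c), inpos(f), on(f)}
2. move(f,b)  →  {above(f), at(f), clear(b,b), clear(c,b), clear(c,f), clear(f,b), clear(f,c), clear(f,f), inpos(c), inpos(f), on(b)}
3. free(f,c)  →  {above(c), above(f), at(f), clear(b,b), clear(c,b), clear(c,f), clear(f,b), clear(f,c), clear(f,f), inpos(f), on(b)}
4. bind(c,b)  →  {above(c), above(f), at(b), at(f), clear(b,b), clear(c,c), clear(c,f), clear(f,b), clear(f,c), clear(f,f), inpos(f), on(b)}

swap(f); move(f,b); free(f,c); bind(c,b)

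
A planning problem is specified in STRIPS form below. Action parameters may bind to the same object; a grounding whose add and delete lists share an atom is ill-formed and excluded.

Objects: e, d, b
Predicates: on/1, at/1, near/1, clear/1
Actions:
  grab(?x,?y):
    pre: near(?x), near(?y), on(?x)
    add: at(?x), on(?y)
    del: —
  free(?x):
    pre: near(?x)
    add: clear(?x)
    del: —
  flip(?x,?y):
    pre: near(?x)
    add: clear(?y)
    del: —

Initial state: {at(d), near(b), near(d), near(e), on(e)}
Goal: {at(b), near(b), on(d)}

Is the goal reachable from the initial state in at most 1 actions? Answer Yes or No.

No

1. grab(e,b)  →  {at(d), at(e), near(b), near(d), near(e), on(b), on(e)}
2. grab(b,d)  →  {at(b), at(d), at(e), near(b), near(d), near(e), on(b), on(d), on(e)}
optimal plan length = 2; 2 > 1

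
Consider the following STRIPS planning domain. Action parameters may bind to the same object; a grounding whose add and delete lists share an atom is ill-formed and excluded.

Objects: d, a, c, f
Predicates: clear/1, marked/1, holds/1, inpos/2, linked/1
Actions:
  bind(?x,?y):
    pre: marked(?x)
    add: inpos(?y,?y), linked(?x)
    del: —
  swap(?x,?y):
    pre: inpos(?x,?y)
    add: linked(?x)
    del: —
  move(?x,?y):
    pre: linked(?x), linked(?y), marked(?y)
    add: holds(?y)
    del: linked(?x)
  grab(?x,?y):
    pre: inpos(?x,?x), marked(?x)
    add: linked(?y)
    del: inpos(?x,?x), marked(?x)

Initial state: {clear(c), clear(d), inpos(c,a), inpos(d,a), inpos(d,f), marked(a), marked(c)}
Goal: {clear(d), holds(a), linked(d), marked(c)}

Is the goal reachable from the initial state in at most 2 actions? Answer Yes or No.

1. bind(a,d)  →  {clear(c), clear(d), inpos(c,a), inpos(d,a), inpos(d,d), inpos(d,f), linked(a), marked(a), marked(c)}
2. swap(d,d)  →  {clear(c), clear(d), inpos(c,a), inpos(d,a), inpos(d,d), inpos(d,f), linked(a), linked(d), marked(a), marked(c)}
3. move(a,a)  →  {clear(c), clear(d), holds(a), inpos(c,a), inpos(d,a), inpos(d,d), inpos(d,f), linked(d), marked(a), marked(c)}
optimal plan length = 3; 3 > 2

No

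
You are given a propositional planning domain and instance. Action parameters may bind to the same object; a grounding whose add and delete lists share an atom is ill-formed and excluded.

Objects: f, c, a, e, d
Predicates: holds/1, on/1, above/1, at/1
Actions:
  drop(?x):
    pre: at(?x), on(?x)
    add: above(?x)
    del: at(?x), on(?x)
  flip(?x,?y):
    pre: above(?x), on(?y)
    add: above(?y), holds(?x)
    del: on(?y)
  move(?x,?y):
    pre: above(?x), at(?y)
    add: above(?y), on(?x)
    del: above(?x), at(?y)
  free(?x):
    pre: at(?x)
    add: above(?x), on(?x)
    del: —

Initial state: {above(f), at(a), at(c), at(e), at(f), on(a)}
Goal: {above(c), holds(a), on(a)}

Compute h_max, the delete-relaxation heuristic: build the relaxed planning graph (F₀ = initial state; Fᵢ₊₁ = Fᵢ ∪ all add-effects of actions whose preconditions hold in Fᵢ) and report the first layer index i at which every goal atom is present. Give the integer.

F0 = init (6 atoms)
F1 = F0 ∪ {above(a), above(c), above(e), holds(f), on(c), on(e), on(f)}  (13 atoms)
F2 = F1 ∪ {holds(a), holds(c), holds(e)}  (16 atoms)
goal ⊆ F2  ⇒  h_max = 2

2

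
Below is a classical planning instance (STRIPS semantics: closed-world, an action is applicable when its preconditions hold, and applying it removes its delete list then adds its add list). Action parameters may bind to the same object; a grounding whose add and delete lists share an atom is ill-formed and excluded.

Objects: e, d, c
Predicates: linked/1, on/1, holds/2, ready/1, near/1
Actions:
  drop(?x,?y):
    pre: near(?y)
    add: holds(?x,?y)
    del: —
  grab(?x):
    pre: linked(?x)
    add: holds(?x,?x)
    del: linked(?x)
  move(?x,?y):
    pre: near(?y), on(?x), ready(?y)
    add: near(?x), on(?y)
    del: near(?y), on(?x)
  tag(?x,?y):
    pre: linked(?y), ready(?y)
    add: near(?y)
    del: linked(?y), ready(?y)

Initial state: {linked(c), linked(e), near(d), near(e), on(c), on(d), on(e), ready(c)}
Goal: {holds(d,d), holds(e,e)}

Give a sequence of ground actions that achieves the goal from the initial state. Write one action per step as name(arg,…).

drop(e,e); drop(d,d)

1. drop(e,e)  →  {holds(e,e), linked(c), linked(e), near(d), near(e), on(c), on(d), on(e), ready(c)}
2. drop(d,d)  →  {holds(d,d), holds(e,e), linked(c), linked(e), near(d), near(e), on(c), on(d), on(e), ready(c)}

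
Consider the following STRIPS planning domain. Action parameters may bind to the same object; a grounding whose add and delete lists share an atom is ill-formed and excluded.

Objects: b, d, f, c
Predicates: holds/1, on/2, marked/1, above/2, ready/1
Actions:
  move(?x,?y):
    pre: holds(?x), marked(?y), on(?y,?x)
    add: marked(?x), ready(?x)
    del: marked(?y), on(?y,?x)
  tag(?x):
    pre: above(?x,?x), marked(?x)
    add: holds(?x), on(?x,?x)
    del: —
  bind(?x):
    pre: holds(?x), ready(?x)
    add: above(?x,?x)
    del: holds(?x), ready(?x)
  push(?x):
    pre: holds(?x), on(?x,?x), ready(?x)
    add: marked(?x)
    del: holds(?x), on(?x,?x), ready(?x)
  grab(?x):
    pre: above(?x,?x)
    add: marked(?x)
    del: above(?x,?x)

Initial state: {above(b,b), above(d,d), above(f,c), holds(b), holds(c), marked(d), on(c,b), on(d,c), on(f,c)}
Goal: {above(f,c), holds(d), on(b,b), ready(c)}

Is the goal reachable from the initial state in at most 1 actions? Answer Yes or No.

1. tag(d)  →  {above(b,b), above(d,d), above(f,c), holds(b), holds(c), holds(d), marked(d), on(c,b), on(d,c), on(d,d), on(f,c)}
2. move(c,d)  →  {above(b,b), above(d,d), above(f,c), holds(b), holds(c), holds(d), marked(c), on(c,b), on(d,d), on(f,c), ready(c)}
3. move(b,c)  →  {above(b,b), above(d,d), above(f,c), holds(b), holds(c), holds(d), marked(b), on(d,d), on(f,c), ready(b), ready(c)}
4. tag(b)  →  {above(b,b), above(d,d), above(f,c), holds(b), holds(c), holds(d), marked(b), on(b,b), on(d,d), on(f,c), ready(b), ready(c)}
optimal plan length = 4; 4 > 1

No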